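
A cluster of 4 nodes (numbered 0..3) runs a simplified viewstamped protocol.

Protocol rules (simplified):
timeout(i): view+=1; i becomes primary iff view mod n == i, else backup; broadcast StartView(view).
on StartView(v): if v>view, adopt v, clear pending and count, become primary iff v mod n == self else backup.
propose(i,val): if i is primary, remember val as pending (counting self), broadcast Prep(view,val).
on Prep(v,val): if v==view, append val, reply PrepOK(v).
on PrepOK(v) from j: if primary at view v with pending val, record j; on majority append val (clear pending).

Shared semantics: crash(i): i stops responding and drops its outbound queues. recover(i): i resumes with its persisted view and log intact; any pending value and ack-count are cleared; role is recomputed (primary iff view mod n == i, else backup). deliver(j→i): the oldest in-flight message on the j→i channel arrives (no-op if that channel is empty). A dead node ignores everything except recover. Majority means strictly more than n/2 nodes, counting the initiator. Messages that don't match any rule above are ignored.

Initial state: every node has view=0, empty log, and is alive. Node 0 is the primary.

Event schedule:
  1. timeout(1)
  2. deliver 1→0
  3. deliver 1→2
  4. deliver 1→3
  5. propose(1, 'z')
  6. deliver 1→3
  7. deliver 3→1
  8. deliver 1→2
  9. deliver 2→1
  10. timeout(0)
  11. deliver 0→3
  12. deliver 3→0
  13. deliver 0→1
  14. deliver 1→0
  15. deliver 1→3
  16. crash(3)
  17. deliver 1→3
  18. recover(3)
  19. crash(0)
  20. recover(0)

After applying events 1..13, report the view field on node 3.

2

1. timeout(1):  <1:prim v1 ->
2. deliver 1→0:  <0:back v1 ->
3. deliver 1→2:  <2:back v1 ->
4. deliver 1→3:  <3:back v1 ->
5. propose(1,'z'):  nop
6. deliver 1→3:  <3:back v1 z>
7. deliver 3→1:  nop
8. deliver 1→2:  <2:back v1 z>
9. deliver 2→1:  <1:prim v1 z>
10. timeout(0):  <0:back v2 ->
11. deliver 0→3:  <3:back v2 z>
12. deliver 3→0:  nop
13. deliver 0→1:  <1:back v2 z>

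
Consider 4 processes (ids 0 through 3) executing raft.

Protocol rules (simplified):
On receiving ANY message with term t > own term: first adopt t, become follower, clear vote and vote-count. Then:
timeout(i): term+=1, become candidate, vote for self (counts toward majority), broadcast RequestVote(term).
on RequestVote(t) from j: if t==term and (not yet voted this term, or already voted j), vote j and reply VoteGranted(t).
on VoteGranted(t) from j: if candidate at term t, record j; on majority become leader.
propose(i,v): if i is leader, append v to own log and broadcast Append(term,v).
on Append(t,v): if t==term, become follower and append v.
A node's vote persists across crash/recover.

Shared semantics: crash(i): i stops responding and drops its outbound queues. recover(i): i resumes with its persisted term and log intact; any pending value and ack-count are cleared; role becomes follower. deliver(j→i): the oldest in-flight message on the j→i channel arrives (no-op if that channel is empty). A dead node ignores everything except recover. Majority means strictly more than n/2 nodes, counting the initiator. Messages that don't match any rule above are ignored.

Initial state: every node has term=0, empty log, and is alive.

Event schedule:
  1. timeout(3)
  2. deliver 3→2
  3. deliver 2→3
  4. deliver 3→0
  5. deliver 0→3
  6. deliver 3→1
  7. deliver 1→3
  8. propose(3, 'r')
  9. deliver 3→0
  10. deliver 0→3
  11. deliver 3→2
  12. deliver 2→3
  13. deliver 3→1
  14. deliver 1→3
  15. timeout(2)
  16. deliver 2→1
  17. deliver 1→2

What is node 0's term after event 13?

1

e1 timeout(3): 3[cand,t=1,-]
e2 deliver 3→2: 2[foll,t=1,-]
e3 deliver 2→3: ·
e4 deliver 3→0: 0[foll,t=1,-]
e5 deliver 0→3: 3[lead,t=1,-]
e6 deliver 3→1: 1[foll,t=1,-]
e7 deliver 1→3: ·
e8 propose(3,'r'): 3[lead,t=1,r]
e9 deliver 3→0: 0[foll,t=1,r]
e10 deliver 0→3: ·
e11 deliver 3→2: 2[foll,t=1,r]
e12 deliver 2→3: ·
e13 deliver 3→1: 1[foll,t=1,r]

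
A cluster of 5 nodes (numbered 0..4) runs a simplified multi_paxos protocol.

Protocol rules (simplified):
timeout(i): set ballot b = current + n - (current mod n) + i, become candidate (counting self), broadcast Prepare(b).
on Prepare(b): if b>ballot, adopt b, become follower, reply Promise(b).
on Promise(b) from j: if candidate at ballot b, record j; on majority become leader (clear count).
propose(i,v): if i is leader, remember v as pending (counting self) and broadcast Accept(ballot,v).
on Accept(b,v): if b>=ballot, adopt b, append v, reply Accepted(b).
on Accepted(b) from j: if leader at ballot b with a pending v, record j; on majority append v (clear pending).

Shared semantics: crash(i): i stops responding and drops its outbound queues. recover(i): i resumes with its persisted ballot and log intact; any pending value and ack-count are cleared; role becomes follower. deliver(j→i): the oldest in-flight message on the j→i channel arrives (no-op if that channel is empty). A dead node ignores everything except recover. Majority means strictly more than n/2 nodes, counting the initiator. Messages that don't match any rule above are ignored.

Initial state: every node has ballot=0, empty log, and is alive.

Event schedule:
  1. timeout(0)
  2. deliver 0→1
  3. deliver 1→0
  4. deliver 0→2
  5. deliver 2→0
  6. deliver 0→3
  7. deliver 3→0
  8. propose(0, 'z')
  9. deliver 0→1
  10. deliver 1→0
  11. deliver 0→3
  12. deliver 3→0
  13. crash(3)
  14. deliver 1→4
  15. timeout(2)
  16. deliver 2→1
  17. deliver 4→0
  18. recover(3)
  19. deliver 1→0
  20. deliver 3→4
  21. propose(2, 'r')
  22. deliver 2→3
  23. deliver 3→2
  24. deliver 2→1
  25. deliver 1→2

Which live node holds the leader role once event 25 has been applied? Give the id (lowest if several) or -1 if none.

step 1 timeout(0): 0={cand,b=5,log=-}
step 2 deliver 0→1: 1={foll,b=5,log=-}
step 3 deliver 1→0: —
step 4 deliver 0→2: 2={foll,b=5,log=-}
step 5 deliver 2→0: 0={lead,b=5,log=-}
step 6 deliver 0→3: 3={foll,b=5,log=-}
step 7 deliver 3→0: —
step 8 propose(0,'z'): —
step 9 deliver 0→1: 1={foll,b=5,log=z}
step 10 deliver 1→0: —
step 11 deliver 0→3: 3={foll,b=5,log=z}
step 12 deliver 3→0: 0={lead,b=5,log=z}
step 13 crash(3): 3={✗foll,b=5,log=z}
step 14 deliver 1→4: —
step 15 timeout(2): 2={cand,b=12,log=-}
step 16 deliver 2→1: 1={foll,b=12,log=z}
step 17 deliver 4→0: —
step 18 recover(3): 3={foll,b=5,log=z}
step 19 deliver 1→0: —
step 20 deliver 3→4: —
step 21 propose(2,'r'): —
step 22 deliver 2→3: 3={foll,b=12,log=z}
step 23 deliver 3→2: —
step 24 deliver 2→1: —
step 25 deliver 1→2: 2={lead,b=12,log=-}

0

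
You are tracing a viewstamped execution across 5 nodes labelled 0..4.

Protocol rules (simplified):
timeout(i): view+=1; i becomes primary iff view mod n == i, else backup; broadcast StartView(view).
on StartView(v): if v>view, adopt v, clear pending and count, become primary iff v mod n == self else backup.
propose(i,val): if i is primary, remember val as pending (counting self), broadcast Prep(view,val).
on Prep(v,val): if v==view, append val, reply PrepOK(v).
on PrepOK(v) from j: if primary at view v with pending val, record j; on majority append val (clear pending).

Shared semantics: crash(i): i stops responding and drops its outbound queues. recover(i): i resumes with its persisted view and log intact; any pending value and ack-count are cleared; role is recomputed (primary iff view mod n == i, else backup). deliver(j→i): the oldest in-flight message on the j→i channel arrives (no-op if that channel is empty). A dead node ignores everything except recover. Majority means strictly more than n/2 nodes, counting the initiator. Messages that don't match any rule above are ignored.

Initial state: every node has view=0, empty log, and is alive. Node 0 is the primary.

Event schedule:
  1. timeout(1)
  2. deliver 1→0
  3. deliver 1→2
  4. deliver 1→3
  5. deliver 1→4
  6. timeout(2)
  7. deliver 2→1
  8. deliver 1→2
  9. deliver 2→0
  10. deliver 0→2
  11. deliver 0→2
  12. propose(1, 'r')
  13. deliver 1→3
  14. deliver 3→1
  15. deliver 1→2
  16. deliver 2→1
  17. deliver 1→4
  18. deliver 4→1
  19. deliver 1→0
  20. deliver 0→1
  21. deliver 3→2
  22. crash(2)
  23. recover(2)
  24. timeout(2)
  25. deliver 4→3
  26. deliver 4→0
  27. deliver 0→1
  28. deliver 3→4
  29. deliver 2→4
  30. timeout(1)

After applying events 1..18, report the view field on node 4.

step 1 timeout(1): 1={prim,v=1,log=-}
step 2 deliver 1→0: 0={back,v=1,log=-}
step 3 deliver 1→2: 2={back,v=1,log=-}
step 4 deliver 1→3: 3={back,v=1,log=-}
step 5 deliver 1→4: 4={back,v=1,log=-}
step 6 timeout(2): 2={prim,v=2,log=-}
step 7 deliver 2→1: 1={back,v=2,log=-}
step 8 deliver 1→2: —
step 9 deliver 2→0: 0={back,v=2,log=-}
step 10 deliver 0→2: —
step 11 deliver 0→2: —
step 12 propose(1,'r'): —
step 13 deliver 1→3: —
step 14 deliver 3→1: —
step 15 deliver 1→2: —
step 16 deliver 2→1: —
step 17 deliver 1→4: —
step 18 deliver 4→1: —

1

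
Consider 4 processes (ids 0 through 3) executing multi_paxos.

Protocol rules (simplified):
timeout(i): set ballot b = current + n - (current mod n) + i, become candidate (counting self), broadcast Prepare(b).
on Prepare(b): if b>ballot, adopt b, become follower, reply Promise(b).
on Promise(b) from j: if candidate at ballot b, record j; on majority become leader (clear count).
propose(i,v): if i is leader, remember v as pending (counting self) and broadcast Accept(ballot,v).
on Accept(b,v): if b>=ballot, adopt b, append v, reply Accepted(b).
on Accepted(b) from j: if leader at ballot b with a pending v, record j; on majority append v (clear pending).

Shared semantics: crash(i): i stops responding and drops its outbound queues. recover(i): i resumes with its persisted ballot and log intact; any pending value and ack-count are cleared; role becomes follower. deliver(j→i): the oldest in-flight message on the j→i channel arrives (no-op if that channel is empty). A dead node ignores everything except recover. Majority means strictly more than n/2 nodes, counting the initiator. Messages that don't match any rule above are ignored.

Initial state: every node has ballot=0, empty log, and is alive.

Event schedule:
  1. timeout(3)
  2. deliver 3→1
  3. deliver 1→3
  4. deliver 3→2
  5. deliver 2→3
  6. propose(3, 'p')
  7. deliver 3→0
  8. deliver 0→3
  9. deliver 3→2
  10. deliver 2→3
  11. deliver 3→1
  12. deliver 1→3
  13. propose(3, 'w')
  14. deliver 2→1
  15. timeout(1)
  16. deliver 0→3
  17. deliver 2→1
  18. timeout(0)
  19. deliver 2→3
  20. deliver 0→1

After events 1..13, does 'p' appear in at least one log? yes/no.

yes

[1] timeout(3) → N3(cand b7 [-])
[2] deliver 3→1 → N1(foll b7 [-])
[3] deliver 1→3 → ∅
[4] deliver 3→2 → N2(foll b7 [-])
[5] deliver 2→3 → N3(lead b7 [-])
[6] propose(3,'p') → ∅
[7] deliver 3→0 → N0(foll b7 [-])
[8] deliver 0→3 → ∅
[9] deliver 3→2 → N2(foll b7 [p])
[10] deliver 2→3 → ∅
[11] deliver 3→1 → N1(foll b7 [p])
[12] deliver 1→3 → N3(lead b7 [p])
[13] propose(3,'w') → ∅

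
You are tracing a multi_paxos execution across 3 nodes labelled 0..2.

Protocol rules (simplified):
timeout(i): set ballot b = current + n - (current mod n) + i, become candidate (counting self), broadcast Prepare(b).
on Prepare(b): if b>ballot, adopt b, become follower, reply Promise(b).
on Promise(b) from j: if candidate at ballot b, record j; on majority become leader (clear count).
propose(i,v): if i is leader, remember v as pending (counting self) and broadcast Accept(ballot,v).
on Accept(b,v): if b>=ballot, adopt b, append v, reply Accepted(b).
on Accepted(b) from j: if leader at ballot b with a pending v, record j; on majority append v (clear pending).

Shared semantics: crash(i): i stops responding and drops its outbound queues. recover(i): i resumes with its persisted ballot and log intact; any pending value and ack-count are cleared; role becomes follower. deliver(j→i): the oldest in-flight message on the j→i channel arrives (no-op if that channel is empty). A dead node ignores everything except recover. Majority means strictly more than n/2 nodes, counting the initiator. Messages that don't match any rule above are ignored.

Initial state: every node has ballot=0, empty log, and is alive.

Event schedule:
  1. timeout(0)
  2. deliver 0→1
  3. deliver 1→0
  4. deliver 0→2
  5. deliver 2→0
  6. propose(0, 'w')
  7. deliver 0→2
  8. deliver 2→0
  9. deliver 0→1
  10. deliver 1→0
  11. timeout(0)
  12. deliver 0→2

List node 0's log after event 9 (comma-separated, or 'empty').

w

e1 timeout(0): 0[cand,b=3,-]
e2 deliver 0→1: 1[foll,b=3,-]
e3 deliver 1→0: 0[lead,b=3,-]
e4 deliver 0→2: 2[foll,b=3,-]
e5 deliver 2→0: ·
e6 propose(0,'w'): ·
e7 deliver 0→2: 2[foll,b=3,w]
e8 deliver 2→0: 0[lead,b=3,w]
e9 deliver 0→1: 1[foll,b=3,w]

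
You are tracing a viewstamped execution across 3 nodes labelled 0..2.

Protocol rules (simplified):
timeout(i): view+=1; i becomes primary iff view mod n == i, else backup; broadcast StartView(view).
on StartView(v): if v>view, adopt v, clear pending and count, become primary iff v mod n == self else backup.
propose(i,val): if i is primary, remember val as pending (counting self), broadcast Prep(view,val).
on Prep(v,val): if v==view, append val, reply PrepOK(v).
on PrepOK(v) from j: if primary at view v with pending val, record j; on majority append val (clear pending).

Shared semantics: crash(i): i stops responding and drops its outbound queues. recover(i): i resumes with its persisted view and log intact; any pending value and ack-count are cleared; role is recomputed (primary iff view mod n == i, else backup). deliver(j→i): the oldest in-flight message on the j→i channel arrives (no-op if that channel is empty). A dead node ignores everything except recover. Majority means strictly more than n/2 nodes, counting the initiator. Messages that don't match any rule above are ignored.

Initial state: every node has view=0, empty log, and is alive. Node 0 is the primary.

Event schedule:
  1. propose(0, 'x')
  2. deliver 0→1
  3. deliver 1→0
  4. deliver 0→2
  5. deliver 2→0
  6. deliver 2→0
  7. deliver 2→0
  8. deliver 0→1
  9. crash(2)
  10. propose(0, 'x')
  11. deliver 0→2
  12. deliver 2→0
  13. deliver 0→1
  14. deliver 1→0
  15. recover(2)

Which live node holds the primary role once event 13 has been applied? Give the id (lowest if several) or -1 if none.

0

e1 propose(0,'x'): ·
e2 deliver 0→1: 1[back,v=0,x]
e3 deliver 1→0: 0[prim,v=0,x]
e4 deliver 0→2: 2[back,v=0,x]
e5 deliver 2→0: ·
e6 deliver 2→0: ·
e7 deliver 2→0: ·
e8 deliver 0→1: ·
e9 crash(2): 2[✗back,v=0,x]
e10 propose(0,'x'): ·
e11 deliver 0→2: ·
e12 deliver 2→0: ·
e13 deliver 0→1: 1[back,v=0,x,x]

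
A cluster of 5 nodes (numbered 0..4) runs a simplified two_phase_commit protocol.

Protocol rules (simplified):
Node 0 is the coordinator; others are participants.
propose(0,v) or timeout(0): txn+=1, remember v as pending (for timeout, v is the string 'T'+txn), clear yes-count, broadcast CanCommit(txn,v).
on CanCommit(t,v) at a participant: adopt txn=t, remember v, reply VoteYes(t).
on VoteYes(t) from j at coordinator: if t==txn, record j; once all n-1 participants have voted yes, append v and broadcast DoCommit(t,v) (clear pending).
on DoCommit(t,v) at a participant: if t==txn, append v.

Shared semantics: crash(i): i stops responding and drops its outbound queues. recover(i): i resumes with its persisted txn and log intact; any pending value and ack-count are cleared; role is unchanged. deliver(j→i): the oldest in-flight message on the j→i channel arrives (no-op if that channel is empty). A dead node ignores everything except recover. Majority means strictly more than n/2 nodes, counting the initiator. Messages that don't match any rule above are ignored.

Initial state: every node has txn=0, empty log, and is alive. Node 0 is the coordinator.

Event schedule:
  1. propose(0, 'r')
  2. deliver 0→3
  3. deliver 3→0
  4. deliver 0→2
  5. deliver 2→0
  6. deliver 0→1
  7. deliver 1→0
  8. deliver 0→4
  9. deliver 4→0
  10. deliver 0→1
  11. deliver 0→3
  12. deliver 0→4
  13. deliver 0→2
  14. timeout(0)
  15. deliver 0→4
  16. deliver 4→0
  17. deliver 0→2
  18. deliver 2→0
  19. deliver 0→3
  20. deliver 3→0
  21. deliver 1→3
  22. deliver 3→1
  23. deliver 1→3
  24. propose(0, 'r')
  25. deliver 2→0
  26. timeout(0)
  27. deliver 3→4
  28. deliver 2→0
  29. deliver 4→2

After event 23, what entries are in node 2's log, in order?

r

e1 propose(0,'r'): 0[coor,t=1,-]
e2 deliver 0→3: 3[part,t=1,-]
e3 deliver 3→0: ·
e4 deliver 0→2: 2[part,t=1,-]
e5 deliver 2→0: ·
e6 deliver 0→1: 1[part,t=1,-]
e7 deliver 1→0: ·
e8 deliver 0→4: 4[part,t=1,-]
e9 deliver 4→0: 0[coor,t=1,r]
e10 deliver 0→1: 1[part,t=1,r]
e11 deliver 0→3: 3[part,t=1,r]
e12 deliver 0→4: 4[part,t=1,r]
e13 deliver 0→2: 2[part,t=1,r]
e14 timeout(0): 0[coor,t=2,r]
e15 deliver 0→4: 4[part,t=2,r]
e16 deliver 4→0: ·
e17 deliver 0→2: 2[part,t=2,r]
e18 deliver 2→0: ·
e19 deliver 0→3: 3[part,t=2,r]
e20 deliver 3→0: ·
e21 deliver 1→3: ·
e22 deliver 3→1: ·
e23 deliver 1→3: ·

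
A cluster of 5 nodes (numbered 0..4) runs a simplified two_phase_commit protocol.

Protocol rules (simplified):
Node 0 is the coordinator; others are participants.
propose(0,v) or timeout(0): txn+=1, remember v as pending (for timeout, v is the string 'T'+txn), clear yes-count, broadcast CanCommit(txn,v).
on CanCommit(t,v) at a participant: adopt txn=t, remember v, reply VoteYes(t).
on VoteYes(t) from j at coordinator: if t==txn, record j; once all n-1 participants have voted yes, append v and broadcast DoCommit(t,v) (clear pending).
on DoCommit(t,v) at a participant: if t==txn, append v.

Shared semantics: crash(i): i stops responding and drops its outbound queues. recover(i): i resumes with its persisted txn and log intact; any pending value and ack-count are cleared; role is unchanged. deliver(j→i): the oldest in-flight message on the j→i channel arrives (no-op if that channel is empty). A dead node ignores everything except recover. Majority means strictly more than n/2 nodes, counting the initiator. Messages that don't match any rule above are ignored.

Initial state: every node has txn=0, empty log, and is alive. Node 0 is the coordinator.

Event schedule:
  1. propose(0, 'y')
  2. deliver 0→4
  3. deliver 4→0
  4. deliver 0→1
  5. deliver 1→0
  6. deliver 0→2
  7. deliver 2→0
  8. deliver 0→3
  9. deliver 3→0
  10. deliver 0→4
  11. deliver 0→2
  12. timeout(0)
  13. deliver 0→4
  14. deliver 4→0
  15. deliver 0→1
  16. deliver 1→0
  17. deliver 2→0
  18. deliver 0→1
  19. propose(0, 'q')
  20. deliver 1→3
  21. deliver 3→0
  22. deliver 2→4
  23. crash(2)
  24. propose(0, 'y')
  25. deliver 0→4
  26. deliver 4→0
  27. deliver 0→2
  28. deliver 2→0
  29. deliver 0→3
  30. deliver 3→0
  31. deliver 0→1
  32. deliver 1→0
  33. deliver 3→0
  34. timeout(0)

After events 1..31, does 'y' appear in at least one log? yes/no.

yes

1. propose(0,'y'):  <0:coor t1 ->
2. deliver 0→4:  <4:part t1 ->
3. deliver 4→0:  nop
4. deliver 0→1:  <1:part t1 ->
5. deliver 1→0:  nop
6. deliver 0→2:  <2:part t1 ->
7. deliver 2→0:  nop
8. deliver 0→3:  <3:part t1 ->
9. deliver 3→0:  <0:coor t1 y>
10. deliver 0→4:  <4:part t1 y>
11. deliver 0→2:  <2:part t1 y>
12. timeout(0):  <0:coor t2 y>
13. deliver 0→4:  <4:part t2 y>
14. deliver 4→0:  nop
15. deliver 0→1:  <1:part t1 y>
16. deliver 1→0:  nop
17. deliver 2→0:  nop
18. deliver 0→1:  <1:part t2 y>
19. propose(0,'q'):  <0:coor t3 y>
20. deliver 1→3:  nop
21. deliver 3→0:  nop
22. deliver 2→4:  nop
23. crash(2):  <2:✗part t1 y>
24. propose(0,'y'):  <0:coor t4 y>
25. deliver 0→4:  <4:part t3 y>
26. deliver 4→0:  nop
27. deliver 0→2:  nop
28. deliver 2→0:  nop
29. deliver 0→3:  <3:part t1 y>
30. deliver 3→0:  nop
31. deliver 0→1:  <1:part t3 y>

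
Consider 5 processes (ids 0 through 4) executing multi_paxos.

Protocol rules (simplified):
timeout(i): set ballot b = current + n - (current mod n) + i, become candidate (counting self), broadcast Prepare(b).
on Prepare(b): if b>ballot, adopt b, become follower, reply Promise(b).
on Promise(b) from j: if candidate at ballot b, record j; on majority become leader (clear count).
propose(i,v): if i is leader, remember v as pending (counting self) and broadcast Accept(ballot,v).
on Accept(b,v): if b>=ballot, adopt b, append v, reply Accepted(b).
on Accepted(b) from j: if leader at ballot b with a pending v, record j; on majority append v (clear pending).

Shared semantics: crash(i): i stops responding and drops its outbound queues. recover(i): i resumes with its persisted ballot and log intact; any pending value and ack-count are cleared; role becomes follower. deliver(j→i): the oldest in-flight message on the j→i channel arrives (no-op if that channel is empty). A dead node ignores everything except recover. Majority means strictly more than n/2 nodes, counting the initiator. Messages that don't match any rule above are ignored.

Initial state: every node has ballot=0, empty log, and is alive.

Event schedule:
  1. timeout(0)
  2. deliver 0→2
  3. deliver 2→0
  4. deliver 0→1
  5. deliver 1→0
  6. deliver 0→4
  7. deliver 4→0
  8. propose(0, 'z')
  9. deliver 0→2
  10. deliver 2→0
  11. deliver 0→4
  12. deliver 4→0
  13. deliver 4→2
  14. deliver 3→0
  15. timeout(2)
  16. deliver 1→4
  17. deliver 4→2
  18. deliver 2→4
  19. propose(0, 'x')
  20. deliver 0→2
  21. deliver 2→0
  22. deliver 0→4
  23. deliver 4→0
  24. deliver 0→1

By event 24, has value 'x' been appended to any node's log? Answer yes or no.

[1] timeout(0) → N0(cand b5 [-])
[2] deliver 0→2 → N2(foll b5 [-])
[3] deliver 2→0 → ∅
[4] deliver 0→1 → N1(foll b5 [-])
[5] deliver 1→0 → N0(lead b5 [-])
[6] deliver 0→4 → N4(foll b5 [-])
[7] deliver 4→0 → ∅
[8] propose(0,'z') → ∅
[9] deliver 0→2 → N2(foll b5 [z])
[10] deliver 2→0 → ∅
[11] deliver 0→4 → N4(foll b5 [z])
[12] deliver 4→0 → N0(lead b5 [z])
[13] deliver 4→2 → ∅
[14] deliver 3→0 → ∅
[15] timeout(2) → N2(cand b12 [z])
[16] deliver 1→4 → ∅
[17] deliver 4→2 → ∅
[18] deliver 2→4 → N4(foll b12 [z])
[19] propose(0,'x') → ∅
[20] deliver 0→2 → ∅
[21] deliver 2→0 → N0(foll b12 [z])
[22] deliver 0→4 → ∅
[23] deliver 4→0 → ∅
[24] deliver 0→1 → N1(foll b5 [z])

no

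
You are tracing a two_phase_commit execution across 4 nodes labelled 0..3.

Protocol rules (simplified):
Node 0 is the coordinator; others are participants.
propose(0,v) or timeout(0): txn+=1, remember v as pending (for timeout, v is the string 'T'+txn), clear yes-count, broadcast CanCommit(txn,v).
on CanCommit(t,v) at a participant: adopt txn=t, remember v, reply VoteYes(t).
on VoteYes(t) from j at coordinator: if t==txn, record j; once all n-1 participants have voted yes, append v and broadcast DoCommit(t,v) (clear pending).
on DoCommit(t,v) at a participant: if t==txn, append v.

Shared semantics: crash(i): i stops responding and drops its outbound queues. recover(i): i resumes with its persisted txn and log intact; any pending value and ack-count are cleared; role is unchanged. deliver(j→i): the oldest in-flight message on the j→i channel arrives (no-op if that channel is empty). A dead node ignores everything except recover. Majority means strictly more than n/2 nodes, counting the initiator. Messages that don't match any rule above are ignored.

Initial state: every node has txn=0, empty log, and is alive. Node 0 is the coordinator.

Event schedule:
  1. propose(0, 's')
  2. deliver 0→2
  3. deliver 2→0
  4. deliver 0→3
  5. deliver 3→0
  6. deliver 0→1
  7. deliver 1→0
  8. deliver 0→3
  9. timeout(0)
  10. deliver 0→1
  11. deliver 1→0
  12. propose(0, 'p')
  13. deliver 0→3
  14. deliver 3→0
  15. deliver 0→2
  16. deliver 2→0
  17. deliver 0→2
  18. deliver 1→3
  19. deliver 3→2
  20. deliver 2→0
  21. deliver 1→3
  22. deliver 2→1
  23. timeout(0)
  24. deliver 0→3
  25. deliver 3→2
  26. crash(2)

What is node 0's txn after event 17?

[1] propose(0,'s') → N0(coor t1 [-])
[2] deliver 0→2 → N2(part t1 [-])
[3] deliver 2→0 → ∅
[4] deliver 0→3 → N3(part t1 [-])
[5] deliver 3→0 → ∅
[6] deliver 0→1 → N1(part t1 [-])
[7] deliver 1→0 → N0(coor t1 [s])
[8] deliver 0→3 → N3(part t1 [s])
[9] timeout(0) → N0(coor t2 [s])
[10] deliver 0→1 → N1(part t1 [s])
[11] deliver 1→0 → ∅
[12] propose(0,'p') → N0(coor t3 [s])
[13] deliver 0→3 → N3(part t2 [s])
[14] deliver 3→0 → ∅
[15] deliver 0→2 → N2(part t1 [s])
[16] deliver 2→0 → ∅
[17] deliver 0→2 → N2(part t2 [s])

3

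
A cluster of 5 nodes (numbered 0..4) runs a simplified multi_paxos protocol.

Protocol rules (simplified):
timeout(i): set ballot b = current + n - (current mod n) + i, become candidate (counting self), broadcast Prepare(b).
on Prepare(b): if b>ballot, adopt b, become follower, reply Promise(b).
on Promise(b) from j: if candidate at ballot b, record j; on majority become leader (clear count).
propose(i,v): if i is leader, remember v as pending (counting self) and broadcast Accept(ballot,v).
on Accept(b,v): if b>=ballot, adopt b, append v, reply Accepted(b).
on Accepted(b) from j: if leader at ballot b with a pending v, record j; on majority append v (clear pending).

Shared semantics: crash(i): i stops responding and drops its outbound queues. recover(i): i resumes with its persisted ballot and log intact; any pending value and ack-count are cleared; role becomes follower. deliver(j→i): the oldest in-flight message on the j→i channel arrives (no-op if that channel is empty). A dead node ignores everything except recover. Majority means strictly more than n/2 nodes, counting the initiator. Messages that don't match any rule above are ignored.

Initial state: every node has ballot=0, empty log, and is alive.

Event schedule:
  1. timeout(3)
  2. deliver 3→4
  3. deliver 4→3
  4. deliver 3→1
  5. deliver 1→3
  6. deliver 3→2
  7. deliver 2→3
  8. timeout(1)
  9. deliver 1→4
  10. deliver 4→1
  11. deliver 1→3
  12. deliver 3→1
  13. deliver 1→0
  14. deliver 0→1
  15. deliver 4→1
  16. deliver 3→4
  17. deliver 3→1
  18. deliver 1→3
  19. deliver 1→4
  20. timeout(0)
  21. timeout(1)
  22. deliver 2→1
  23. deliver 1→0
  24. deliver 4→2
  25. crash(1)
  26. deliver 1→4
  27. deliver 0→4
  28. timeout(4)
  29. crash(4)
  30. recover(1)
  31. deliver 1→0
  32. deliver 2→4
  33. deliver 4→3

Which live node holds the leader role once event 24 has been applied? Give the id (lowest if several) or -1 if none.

-1

step 1 timeout(3): 3={cand,b=8,log=-}
step 2 deliver 3→4: 4={foll,b=8,log=-}
step 3 deliver 4→3: —
step 4 deliver 3→1: 1={foll,b=8,log=-}
step 5 deliver 1→3: 3={lead,b=8,log=-}
step 6 deliver 3→2: 2={foll,b=8,log=-}
step 7 deliver 2→3: —
step 8 timeout(1): 1={cand,b=11,log=-}
step 9 deliver 1→4: 4={foll,b=11,log=-}
step 10 deliver 4→1: —
step 11 deliver 1→3: 3={foll,b=11,log=-}
step 12 deliver 3→1: 1={lead,b=11,log=-}
step 13 deliver 1→0: 0={foll,b=11,log=-}
step 14 deliver 0→1: —
step 15 deliver 4→1: —
step 16 deliver 3→4: —
step 17 deliver 3→1: —
step 18 deliver 1→3: —
step 19 deliver 1→4: —
step 20 timeout(0): 0={cand,b=15,log=-}
step 21 timeout(1): 1={cand,b=16,log=-}
step 22 deliver 2→1: —
step 23 deliver 1→0: 0={foll,b=16,log=-}
step 24 deliver 4→2: —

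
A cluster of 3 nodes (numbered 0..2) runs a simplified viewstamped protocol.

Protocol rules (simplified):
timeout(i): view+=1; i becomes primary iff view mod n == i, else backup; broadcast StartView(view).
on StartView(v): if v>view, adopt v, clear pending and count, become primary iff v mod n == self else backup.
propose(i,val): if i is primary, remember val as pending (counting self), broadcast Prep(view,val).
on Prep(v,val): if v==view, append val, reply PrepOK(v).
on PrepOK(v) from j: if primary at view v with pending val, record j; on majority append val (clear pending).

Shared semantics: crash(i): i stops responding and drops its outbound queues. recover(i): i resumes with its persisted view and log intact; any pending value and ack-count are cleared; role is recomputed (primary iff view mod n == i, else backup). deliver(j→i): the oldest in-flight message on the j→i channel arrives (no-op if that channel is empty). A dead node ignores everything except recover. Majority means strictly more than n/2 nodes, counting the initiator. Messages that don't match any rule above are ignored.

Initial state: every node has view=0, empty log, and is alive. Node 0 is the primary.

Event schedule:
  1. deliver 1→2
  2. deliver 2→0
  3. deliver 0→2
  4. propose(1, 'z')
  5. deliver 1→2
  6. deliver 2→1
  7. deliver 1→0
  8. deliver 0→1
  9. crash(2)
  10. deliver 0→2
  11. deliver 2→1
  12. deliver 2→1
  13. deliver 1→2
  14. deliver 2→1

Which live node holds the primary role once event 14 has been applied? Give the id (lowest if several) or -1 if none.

step 1 deliver 1→2: —
step 2 deliver 2→0: —
step 3 deliver 0→2: —
step 4 propose(1,'z'): —
step 5 deliver 1→2: —
step 6 deliver 2→1: —
step 7 deliver 1→0: —
step 8 deliver 0→1: —
step 9 crash(2): 2={✗back,v=0,log=-}
step 10 deliver 0→2: —
step 11 deliver 2→1: —
step 12 deliver 2→1: —
step 13 deliver 1→2: —
step 14 deliver 2→1: —

0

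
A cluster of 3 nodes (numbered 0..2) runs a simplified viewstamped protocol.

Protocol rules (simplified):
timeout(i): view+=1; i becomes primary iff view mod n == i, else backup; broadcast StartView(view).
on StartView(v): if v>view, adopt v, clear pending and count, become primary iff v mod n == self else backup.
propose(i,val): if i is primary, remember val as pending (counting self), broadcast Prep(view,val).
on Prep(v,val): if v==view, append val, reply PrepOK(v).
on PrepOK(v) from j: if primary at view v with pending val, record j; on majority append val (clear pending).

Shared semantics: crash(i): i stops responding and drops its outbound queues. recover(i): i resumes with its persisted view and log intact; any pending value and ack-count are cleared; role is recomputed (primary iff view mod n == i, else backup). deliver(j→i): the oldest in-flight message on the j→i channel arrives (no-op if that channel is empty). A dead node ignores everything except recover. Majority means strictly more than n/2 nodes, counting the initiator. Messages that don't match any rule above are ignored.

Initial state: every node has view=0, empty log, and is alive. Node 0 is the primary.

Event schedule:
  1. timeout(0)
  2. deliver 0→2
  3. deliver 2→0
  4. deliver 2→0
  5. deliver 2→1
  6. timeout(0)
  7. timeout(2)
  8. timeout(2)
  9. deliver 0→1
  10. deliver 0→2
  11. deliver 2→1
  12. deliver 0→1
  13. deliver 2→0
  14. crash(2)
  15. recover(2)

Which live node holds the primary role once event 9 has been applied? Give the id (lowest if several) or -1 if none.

1

after 1 — timeout(0): n0:back/v1/[-]
after 2 — deliver 0→2: n2:back/v1/[-]
after 3 — deliver 2→0: ·
after 4 — deliver 2→0: ·
after 5 — deliver 2→1: ·
after 6 — timeout(0): n0:back/v2/[-]
after 7 — timeout(2): n2:prim/v2/[-]
after 8 — timeout(2): n2:back/v3/[-]
after 9 — deliver 0→1: n1:prim/v1/[-]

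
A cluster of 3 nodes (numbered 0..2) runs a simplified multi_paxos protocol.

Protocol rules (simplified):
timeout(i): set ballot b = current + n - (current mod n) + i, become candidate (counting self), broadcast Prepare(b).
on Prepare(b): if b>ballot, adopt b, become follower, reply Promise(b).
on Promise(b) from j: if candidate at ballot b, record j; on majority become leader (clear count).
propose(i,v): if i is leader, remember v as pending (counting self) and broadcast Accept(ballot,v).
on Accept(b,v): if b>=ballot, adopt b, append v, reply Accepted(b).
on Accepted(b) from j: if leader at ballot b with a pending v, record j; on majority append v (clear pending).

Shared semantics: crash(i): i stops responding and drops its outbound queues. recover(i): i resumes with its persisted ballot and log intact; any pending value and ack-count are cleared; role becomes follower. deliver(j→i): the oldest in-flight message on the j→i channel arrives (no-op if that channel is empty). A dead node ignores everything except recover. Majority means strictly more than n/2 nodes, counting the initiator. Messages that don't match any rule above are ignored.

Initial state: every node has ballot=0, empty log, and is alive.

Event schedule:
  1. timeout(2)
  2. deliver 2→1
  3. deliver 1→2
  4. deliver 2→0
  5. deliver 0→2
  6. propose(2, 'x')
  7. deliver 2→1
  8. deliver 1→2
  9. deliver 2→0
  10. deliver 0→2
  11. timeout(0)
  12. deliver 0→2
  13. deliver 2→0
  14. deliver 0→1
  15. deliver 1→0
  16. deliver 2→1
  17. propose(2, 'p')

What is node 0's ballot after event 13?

step 1 timeout(2): 2={cand,b=5,log=-}
step 2 deliver 2→1: 1={foll,b=5,log=-}
step 3 deliver 1→2: 2={lead,b=5,log=-}
step 4 deliver 2→0: 0={foll,b=5,log=-}
step 5 deliver 0→2: —
step 6 propose(2,'x'): —
step 7 deliver 2→1: 1={foll,b=5,log=x}
step 8 deliver 1→2: 2={lead,b=5,log=x}
step 9 deliver 2→0: 0={foll,b=5,log=x}
step 10 deliver 0→2: —
step 11 timeout(0): 0={cand,b=6,log=x}
step 12 deliver 0→2: 2={foll,b=6,log=x}
step 13 deliver 2→0: 0={lead,b=6,log=x}

6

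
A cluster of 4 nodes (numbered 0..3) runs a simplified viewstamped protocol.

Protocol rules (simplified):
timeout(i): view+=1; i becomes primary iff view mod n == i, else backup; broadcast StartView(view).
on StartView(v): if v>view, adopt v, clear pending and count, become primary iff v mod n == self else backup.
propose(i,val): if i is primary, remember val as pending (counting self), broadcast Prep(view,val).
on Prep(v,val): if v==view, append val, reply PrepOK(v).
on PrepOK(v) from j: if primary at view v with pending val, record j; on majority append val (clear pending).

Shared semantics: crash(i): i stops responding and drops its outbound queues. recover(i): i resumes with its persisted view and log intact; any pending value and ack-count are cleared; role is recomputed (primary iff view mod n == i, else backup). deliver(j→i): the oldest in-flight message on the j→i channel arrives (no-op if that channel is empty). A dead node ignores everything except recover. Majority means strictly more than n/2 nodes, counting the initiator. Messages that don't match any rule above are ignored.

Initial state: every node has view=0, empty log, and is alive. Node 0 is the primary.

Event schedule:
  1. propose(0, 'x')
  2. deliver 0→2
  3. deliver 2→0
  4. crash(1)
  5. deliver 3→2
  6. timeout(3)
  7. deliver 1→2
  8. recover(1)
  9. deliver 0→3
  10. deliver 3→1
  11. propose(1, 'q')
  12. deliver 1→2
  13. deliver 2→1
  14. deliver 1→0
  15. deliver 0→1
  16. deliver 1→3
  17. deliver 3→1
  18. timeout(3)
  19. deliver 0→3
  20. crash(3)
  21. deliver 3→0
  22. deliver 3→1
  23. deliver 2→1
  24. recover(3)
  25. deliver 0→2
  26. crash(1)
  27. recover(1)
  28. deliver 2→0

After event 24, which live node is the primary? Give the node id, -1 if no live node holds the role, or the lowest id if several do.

0

after 1 — propose(0,'x'): ·
after 2 — deliver 0→2: n2:back/v0/[x]
after 3 — deliver 2→0: ·
after 4 — crash(1): n1:✗back/v0/[-]
after 5 — deliver 3→2: ·
after 6 — timeout(3): n3:back/v1/[-]
after 7 — deliver 1→2: ·
after 8 — recover(1): n1:back/v0/[-]
after 9 — deliver 0→3: ·
after 10 — deliver 3→1: n1:prim/v1/[-]
after 11 — propose(1,'q'): ·
after 12 — deliver 1→2: ·
after 13 — deliver 2→1: ·
after 14 — deliver 1→0: ·
after 15 — deliver 0→1: ·
after 16 — deliver 1→3: n3:back/v1/[q]
after 17 — deliver 3→1: ·
after 18 — timeout(3): n3:back/v2/[q]
after 19 — deliver 0→3: ·
after 20 — crash(3): n3:✗back/v2/[q]
after 21 — deliver 3→0: ·
after 22 — deliver 3→1: ·
after 23 — deliver 2→1: ·
after 24 — recover(3): n3:back/v2/[q]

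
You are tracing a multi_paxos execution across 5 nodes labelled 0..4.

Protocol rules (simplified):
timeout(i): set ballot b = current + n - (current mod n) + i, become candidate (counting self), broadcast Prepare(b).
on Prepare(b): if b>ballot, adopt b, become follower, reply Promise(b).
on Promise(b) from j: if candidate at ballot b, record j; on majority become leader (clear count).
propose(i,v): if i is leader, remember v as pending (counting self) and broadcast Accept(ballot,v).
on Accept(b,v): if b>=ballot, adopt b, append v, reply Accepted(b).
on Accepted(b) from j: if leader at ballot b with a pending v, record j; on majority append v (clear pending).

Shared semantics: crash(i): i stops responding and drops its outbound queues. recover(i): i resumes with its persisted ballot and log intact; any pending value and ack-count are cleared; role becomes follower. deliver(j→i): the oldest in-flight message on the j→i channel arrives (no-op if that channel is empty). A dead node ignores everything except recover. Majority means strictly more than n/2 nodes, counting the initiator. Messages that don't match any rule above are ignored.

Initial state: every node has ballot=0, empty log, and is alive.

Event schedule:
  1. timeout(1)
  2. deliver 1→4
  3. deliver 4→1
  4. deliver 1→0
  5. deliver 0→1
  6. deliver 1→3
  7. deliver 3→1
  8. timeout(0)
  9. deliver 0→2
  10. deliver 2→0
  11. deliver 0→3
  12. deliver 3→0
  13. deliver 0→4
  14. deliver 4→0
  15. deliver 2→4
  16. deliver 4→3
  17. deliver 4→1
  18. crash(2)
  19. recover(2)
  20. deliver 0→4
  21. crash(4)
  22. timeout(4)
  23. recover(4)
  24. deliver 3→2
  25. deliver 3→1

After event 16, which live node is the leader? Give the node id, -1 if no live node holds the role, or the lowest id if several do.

0

after 1 — timeout(1): n1:cand/b6/[-]
after 2 — deliver 1→4: n4:foll/b6/[-]
after 3 — deliver 4→1: ·
after 4 — deliver 1→0: n0:foll/b6/[-]
after 5 — deliver 0→1: n1:lead/b6/[-]
after 6 — deliver 1→3: n3:foll/b6/[-]
after 7 — deliver 3→1: ·
after 8 — timeout(0): n0:cand/b10/[-]
after 9 — deliver 0→2: n2:foll/b10/[-]
after 10 — deliver 2→0: ·
after 11 — deliver 0→3: n3:foll/b10/[-]
after 12 — deliver 3→0: n0:lead/b10/[-]
after 13 — deliver 0→4: n4:foll/b10/[-]
after 14 — deliver 4→0: ·
after 15 — deliver 2→4: ·
after 16 — deliver 4→3: ·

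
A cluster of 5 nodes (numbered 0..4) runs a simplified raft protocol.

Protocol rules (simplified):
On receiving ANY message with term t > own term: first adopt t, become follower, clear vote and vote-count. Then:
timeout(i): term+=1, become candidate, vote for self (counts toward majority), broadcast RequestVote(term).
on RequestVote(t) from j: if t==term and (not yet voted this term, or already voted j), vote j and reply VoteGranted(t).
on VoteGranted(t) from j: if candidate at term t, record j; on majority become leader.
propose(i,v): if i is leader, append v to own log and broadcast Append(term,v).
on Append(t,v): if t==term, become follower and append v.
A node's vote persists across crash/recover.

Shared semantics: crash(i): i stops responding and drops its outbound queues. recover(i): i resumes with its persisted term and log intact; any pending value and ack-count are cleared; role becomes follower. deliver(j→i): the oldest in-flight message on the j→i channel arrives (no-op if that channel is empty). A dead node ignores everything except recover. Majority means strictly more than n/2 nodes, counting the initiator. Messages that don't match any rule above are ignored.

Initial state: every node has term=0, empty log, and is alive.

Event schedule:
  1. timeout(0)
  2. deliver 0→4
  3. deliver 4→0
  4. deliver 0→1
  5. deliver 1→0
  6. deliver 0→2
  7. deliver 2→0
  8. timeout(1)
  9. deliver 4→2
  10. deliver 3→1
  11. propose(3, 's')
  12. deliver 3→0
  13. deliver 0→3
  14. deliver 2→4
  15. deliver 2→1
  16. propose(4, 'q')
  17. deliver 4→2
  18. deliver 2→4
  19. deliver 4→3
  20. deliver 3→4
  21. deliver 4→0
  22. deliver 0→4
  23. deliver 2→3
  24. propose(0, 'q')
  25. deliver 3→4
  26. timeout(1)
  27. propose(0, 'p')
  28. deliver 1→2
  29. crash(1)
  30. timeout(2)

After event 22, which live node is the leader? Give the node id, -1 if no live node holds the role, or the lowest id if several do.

1. timeout(0):  <0:cand t1 ->
2. deliver 0→4:  <4:foll t1 ->
3. deliver 4→0:  nop
4. deliver 0→1:  <1:foll t1 ->
5. deliver 1→0:  <0:lead t1 ->
6. deliver 0→2:  <2:foll t1 ->
7. deliver 2→0:  nop
8. timeout(1):  <1:cand t2 ->
9. deliver 4→2:  nop
10. deliver 3→1:  nop
11. propose(3,'s'):  nop
12. deliver 3→0:  nop
13. deliver 0→3:  <3:foll t1 ->
14. deliver 2→4:  nop
15. deliver 2→1:  nop
16. propose(4,'q'):  nop
17. deliver 4→2:  nop
18. deliver 2→4:  nop
19. deliver 4→3:  nop
20. deliver 3→4:  nop
21. deliver 4→0:  nop
22. deliver 0→4:  nop

0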